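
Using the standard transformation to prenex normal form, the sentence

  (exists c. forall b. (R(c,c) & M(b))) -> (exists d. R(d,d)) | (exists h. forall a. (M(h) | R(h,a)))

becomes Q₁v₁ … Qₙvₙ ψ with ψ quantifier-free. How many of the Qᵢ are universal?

Rewrite implications/biconditionals: A → B as ¬A ∨ B.
  ~(exists c. forall b. (R(c,c) & M(b))) | (exists d. R(d,d)) | (exists h. forall a. (M(h) | R(h,a)))
Drive negations inward (¬∀x A ≡ ∃x ¬A, ¬∃x A ≡ ∀x ¬A, De Morgan for ∧/∨):
  (forall c. exists b. (~R(c,c) | ~M(b))) | (exists d. R(d,d)) | (exists h. forall a. (M(h) | R(h,a)))
All bound variables are already distinct, so no renaming is needed.
Pull the quantifiers to the front (each side's bound variable is not free in the other side):
  forall c. exists b. exists d. exists h. forall a. (~R(c,c) | ~M(b) | R(d,d) | M(h) | R(h,a))
The prefix is forall c exists b exists d exists h forall a: 2 universal, 3 existential.

2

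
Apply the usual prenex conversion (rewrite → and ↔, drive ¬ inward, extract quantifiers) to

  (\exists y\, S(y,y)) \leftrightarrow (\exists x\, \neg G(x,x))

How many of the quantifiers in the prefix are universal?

2

First replace A → B with ¬A ∨ B; A ↔ B as (¬A ∨ B) ∧ (¬B ∨ A).
  (\neg (\exists y\, S(y,y)) \lor (\exists x\, \neg G(x,x))) \land (\neg (\exists x\, \neg G(x,x)) \lor (\exists y\, S(y,y)))
Move each ¬ inward, flipping quantifiers it crosses:
  ((\forall y\, \neg S(y,y)) \lor (\exists x\, \neg G(x,x))) \land ((\forall x\, G(x,x)) \lor (\exists y\, S(y,y)))
Give each quantifier a distinct variable: x↦u, y↦v1.
  ((\forall y\, \neg S(y,y)) \lor (\exists x\, \neg G(x,x))) \land ((\forall u\, G(u,u)) \lor (\exists v1\, S(v1,v1)))
Pull the quantifiers to the front (each side's bound variable is not free in the other side):
  \forall y\, \exists x\, \forall u\, \exists v1\, ((\neg S(y,y) \lor \neg G(x,x)) \land (G(u,u) \lor S(v1,v1)))
The prefix is \forall y \exists x \forall u \exists v1: 2 universal, 2 existential.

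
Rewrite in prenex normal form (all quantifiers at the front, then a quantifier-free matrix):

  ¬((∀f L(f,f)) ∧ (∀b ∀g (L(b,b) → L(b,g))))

∃f ∃b ∃g (¬L(f,f) ∨ L(b,b) ∧ ¬L(b,g))

First replace A → B with ¬A ∨ B.
  ¬((∀f L(f,f)) ∧ (∀b ∀g (¬L(b,b) ∨ L(b,g))))
Push ¬ through the quantifiers and connectives to reach negation normal form:
  (∃f ¬L(f,f)) ∨ (∃b ∃g (L(b,b) ∧ ¬L(b,g)))
Finally move all quantifiers to the prefix:
  ∃f ∃b ∃g (¬L(f,f) ∨ L(b,b) ∧ ¬L(b,g))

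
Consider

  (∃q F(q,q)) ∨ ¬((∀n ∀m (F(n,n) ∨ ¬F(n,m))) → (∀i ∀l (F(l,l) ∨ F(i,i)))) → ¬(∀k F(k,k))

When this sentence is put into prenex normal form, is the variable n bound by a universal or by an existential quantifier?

Rewrite implications/biconditionals: A → B as ¬A ∨ B.
  ¬((∃q F(q,q)) ∨ ¬(¬(∀n ∀m (F(n,n) ∨ ¬F(n,m))) ∨ (∀i ∀l (F(l,l) ∨ F(i,i))))) ∨ ¬(∀k F(k,k))
Move each ¬ inward, flipping quantifiers it crosses:
  (∀q ¬F(q,q)) ∧ ((∃n ∃m (¬F(n,n) ∧ F(n,m))) ∨ (∀i ∀l (F(l,l) ∨ F(i,i)))) ∨ (∃k ¬F(k,k))
All bound variables are already distinct, so no renaming is needed.
Extract every quantifier outward, since the variables are now distinct and don't occur free across branches:
  ∀q ∃n ∃m ∀i ∀l ∃k (¬F(q,q) ∧ (¬F(n,n) ∧ F(n,m) ∨ F(l,l) ∨ F(i,i)) ∨ ¬F(k,k))
The quantifier ∀n sits under an odd number of negations (counting the antecedent side of each →), so it flips to ∃n.

existential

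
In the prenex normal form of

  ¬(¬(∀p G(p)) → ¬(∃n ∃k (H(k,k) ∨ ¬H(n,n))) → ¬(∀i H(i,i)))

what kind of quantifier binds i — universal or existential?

universal

Eliminate → and ↔ using ¬ and ∨.
  ¬(¬¬(∀p G(p)) ∨ ¬¬(∃n ∃k (H(k,k) ∨ ¬H(n,n))) ∨ ¬(∀i H(i,i)))
Drive negations inward (¬∀x A ≡ ∃x ¬A, ¬∃x A ≡ ∀x ¬A, De Morgan for ∧/∨):
  (∃p ¬G(p)) ∧ (∀n ∀k (¬H(k,k) ∧ H(n,n))) ∧ (∀i H(i,i))
All bound variables are already distinct, so no renaming is needed.
Extract every quantifier outward, since the variables are now distinct and don't occur free across branches:
  ∃p ∀n ∀k ∀i (¬G(p) ∧ ¬H(k,k) ∧ H(n,n) ∧ H(i,i))
The quantifier ∀i sits under an even number of negations (counting the antecedent side of each →), so it remains universal.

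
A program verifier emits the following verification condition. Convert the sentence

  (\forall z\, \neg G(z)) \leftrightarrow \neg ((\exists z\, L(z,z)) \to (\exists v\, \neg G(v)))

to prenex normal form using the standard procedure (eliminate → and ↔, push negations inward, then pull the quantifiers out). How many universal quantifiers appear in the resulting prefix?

First replace A → B with ¬A ∨ B; A ↔ B as (¬A ∨ B) ∧ (¬B ∨ A).
  (\neg (\forall z\, \neg G(z)) \lor \neg (\neg (\exists z\, L(z,z)) \lor (\exists v\, \neg G(v)))) \land (\neg \neg (\neg (\exists z\, L(z,z)) \lor (\exists v\, \neg G(v))) \lor (\forall z\, \neg G(z)))
Drive negations inward (¬∀x A ≡ ∃x ¬A, ¬∃x A ≡ ∀x ¬A, De Morgan for ∧/∨):
  ((\exists z\, G(z)) \lor (\exists z\, L(z,z)) \land (\forall v\, G(v))) \land ((\forall z\, \neg L(z,z)) \lor (\exists v\, \neg G(v)) \lor (\forall z\, \neg G(z)))
Standardize variables apart so no two quantifiers bind the same name: z↦p, z↦w, v↦x, z↦v1.
  ((\exists z\, G(z)) \lor (\exists p\, L(p,p)) \land (\forall v\, G(v))) \land ((\forall w\, \neg L(w,w)) \lor (\exists x\, \neg G(x)) \lor (\forall v1\, \neg G(v1)))
Pull the quantifiers to the front (each side's bound variable is not free in the other side):
  \exists z\, \exists p\, \forall v\, \forall w\, \exists x\, \forall v1\, ((G(z) \lor L(p,p) \land G(v)) \land (\neg L(w,w) \lor \neg G(x) \lor \neg G(v1)))
The prefix is \exists z \exists p \forall v \forall w \exists x \forall v1: 3 universal, 3 existential.

3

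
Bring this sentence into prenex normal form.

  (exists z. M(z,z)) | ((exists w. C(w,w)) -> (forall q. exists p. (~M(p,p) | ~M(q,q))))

exists z. forall w. forall q. exists p. (M(z,z) | ~C(w,w) | ~M(p,p) | ~M(q,q))

First replace A → B with ¬A ∨ B.
  (exists z. M(z,z)) | ~(exists w. C(w,w)) | (forall q. exists p. (~M(p,p) | ~M(q,q)))
Move each ¬ inward, flipping quantifiers it crosses:
  (exists z. M(z,z)) | (forall w. ~C(w,w)) | (forall q. exists p. (~M(p,p) | ~M(q,q)))
All bound variables are already distinct, so no renaming is needed.
Finally move all quantifiers to the prefix:
  exists z. forall w. forall q. exists p. (M(z,z) | ~C(w,w) | ~M(p,p) | ~M(q,q))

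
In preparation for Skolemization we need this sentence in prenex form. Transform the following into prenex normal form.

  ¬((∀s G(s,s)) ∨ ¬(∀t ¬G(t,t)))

∃s ∀t (¬G(s,s) ∧ ¬G(t,t))

Push ¬ through the quantifiers and connectives to reach negation normal form:
  (∃s ¬G(s,s)) ∧ (∀t ¬G(t,t))
All bound variables are already distinct, so no renaming is needed.
Pull the quantifiers to the front (each side's bound variable is not free in the other side):
  ∃s ∀t (¬G(s,s) ∧ ¬G(t,t))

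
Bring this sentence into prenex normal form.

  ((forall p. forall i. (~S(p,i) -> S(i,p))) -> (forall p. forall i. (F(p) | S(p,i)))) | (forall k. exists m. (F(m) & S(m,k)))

exists p. exists i. forall a. forall z1. forall k. exists m. (~S(p,i) & ~S(i,p) | F(a) | S(a,z1) | F(m) & S(m,k))

Rewrite implications/biconditionals: A → B as ¬A ∨ B.
  ~(forall p. forall i. (~~S(p,i) | S(i,p))) | (forall p. forall i. (F(p) | S(p,i))) | (forall k. exists m. (F(m) & S(m,k)))
Drive negations inward (¬∀x A ≡ ∃x ¬A, ¬∃x A ≡ ∀x ¬A, De Morgan for ∧/∨):
  (exists p. exists i. (~S(p,i) & ~S(i,p))) | (forall p. forall i. (F(p) | S(p,i))) | (forall k. exists m. (F(m) & S(m,k)))
Standardize variables apart so no two quantifiers bind the same name: p↦a, i↦z1.
  (exists p. exists i. (~S(p,i) & ~S(i,p))) | (forall a. forall z1. (F(a) | S(a,z1))) | (forall k. exists m. (F(m) & S(m,k)))
Extract every quantifier outward, since the variables are now distinct and don't occur free across branches:
  exists p. exists i. forall a. forall z1. forall k. exists m. (~S(p,i) & ~S(i,p) | F(a) | S(a,z1) | F(m) & S(m,k))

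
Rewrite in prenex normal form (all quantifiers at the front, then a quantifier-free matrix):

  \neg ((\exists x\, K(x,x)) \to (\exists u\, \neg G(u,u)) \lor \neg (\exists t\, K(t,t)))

\exists x\, \forall u\, \exists t\, (K(x,x) \land G(u,u) \land K(t,t))

Rewrite implications/biconditionals: A → B as ¬A ∨ B.
  \neg (\neg (\exists x\, K(x,x)) \lor (\exists u\, \neg G(u,u)) \lor \neg (\exists t\, K(t,t)))
Push ¬ through the quantifiers and connectives to reach negation normal form:
  (\exists x\, K(x,x)) \land (\forall u\, G(u,u)) \land (\exists t\, K(t,t))
All bound variables are already distinct, so no renaming is needed.
Pull the quantifiers to the front (each side's bound variable is not free in the other side):
  \exists x\, \forall u\, \exists t\, (K(x,x) \land G(u,u) \land K(t,t))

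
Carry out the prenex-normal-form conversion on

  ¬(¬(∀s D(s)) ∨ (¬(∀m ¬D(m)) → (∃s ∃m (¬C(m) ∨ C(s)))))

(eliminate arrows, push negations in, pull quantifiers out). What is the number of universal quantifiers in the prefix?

Rewrite implications/biconditionals: A → B as ¬A ∨ B.
  ¬(¬(∀s D(s)) ∨ ¬¬(∀m ¬D(m)) ∨ (∃s ∃m (¬C(m) ∨ C(s))))
Move each ¬ inward, flipping quantifiers it crosses:
  (∀s D(s)) ∧ (∃m D(m)) ∧ (∀s ∀m (C(m) ∧ ¬C(s)))
Rename bound variables to avoid capture: s↦x, m↦y.
  (∀s D(s)) ∧ (∃m D(m)) ∧ (∀x ∀y (C(y) ∧ ¬C(x)))
Pull the quantifiers to the front (each side's bound variable is not free in the other side):
  ∀s ∃m ∀x ∀y (D(s) ∧ D(m) ∧ C(y) ∧ ¬C(x))
The prefix is ∀s ∃m ∀x ∀y: 3 universal, 1 existential.

3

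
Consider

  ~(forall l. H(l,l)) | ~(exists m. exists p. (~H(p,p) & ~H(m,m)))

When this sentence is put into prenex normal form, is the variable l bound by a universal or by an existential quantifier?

existential

Drive negations inward (¬∀x A ≡ ∃x ¬A, ¬∃x A ≡ ∀x ¬A, De Morgan for ∧/∨):
  (exists l. ~H(l,l)) | (forall m. forall p. (H(p,p) | H(m,m)))
All bound variables are already distinct, so no renaming is needed.
Pull the quantifiers to the front (each side's bound variable is not free in the other side):
  exists l. forall m. forall p. (~H(l,l) | H(p,p) | H(m,m))
The quantifier forall l sits under an odd number of negations, so it flips to exists l.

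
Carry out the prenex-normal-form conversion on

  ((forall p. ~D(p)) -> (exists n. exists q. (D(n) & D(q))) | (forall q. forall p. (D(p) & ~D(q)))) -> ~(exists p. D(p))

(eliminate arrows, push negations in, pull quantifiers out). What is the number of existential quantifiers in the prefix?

2

Eliminate → and ↔ using ¬ and ∨.
  ~(~(forall p. ~D(p)) | (exists n. exists q. (D(n) & D(q))) | (forall q. forall p. (D(p) & ~D(q)))) | ~(exists p. D(p))
Move each ¬ inward, flipping quantifiers it crosses:
  (forall p. ~D(p)) & (forall n. forall q. (~D(n) | ~D(q))) & (exists q. exists p. (~D(p) | D(q))) | (forall p. ~D(p))
Rename bound variables to avoid capture: q↦w1, p↦t, p↦r.
  (forall p. ~D(p)) & (forall n. forall q. (~D(n) | ~D(q))) & (exists w1. exists t. (~D(t) | D(w1))) | (forall r. ~D(r))
Finally move all quantifiers to the prefix:
  forall p. forall n. forall q. exists w1. exists t. forall r. (~D(p) & (~D(n) | ~D(q)) & (~D(t) | D(w1)) | ~D(r))
The prefix is forall p forall n forall q exists w1 exists t forall r: 4 universal, 2 existential.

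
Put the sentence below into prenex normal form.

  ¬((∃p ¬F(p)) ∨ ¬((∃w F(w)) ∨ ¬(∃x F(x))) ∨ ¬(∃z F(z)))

Push ¬ through the quantifiers and connectives to reach negation normal form:
  (∀p F(p)) ∧ ((∃w F(w)) ∨ (∀x ¬F(x))) ∧ (∃z F(z))
All bound variables are already distinct, so no renaming is needed.
Pull the quantifiers to the front (each side's bound variable is not free in the other side):
  ∀p ∃w ∀x ∃z (F(p) ∧ (F(w) ∨ ¬F(x)) ∧ F(z))

∀p ∃w ∀x ∃z (F(p) ∧ (F(w) ∨ ¬F(x)) ∧ F(z))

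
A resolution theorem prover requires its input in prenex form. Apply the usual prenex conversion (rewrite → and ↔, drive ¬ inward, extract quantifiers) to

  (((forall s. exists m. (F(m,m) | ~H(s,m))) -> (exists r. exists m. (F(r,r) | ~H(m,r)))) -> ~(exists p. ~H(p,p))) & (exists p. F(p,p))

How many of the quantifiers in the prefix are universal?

4

First replace A → B with ¬A ∨ B.
  (~(~(forall s. exists m. (F(m,m) | ~H(s,m))) | (exists r. exists m. (F(r,r) | ~H(m,r)))) | ~(exists p. ~H(p,p))) & (exists p. F(p,p))
Push ¬ through the quantifiers and connectives to reach negation normal form:
  ((forall s. exists m. (F(m,m) | ~H(s,m))) & (forall r. forall m. (~F(r,r) & H(m,r))) | (forall p. H(p,p))) & (exists p. F(p,p))
Give each quantifier a distinct variable: m↦x, p↦z1.
  ((forall s. exists m. (F(m,m) | ~H(s,m))) & (forall r. forall x. (~F(r,r) & H(x,r))) | (forall p. H(p,p))) & (exists z1. F(z1,z1))
Extract every quantifier outward, since the variables are now distinct and don't occur free across branches:
  forall s. exists m. forall r. forall x. forall p. exists z1. (((F(m,m) | ~H(s,m)) & ~F(r,r) & H(x,r) | H(p,p)) & F(z1,z1))
The prefix is forall s exists m forall r forall x forall p exists z1: 4 universal, 2 existential.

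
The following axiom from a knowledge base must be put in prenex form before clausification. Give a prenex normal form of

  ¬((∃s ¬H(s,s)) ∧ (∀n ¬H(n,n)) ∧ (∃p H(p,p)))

Move each ¬ inward, flipping quantifiers it crosses:
  (∀s H(s,s)) ∨ (∃n H(n,n)) ∨ (∀p ¬H(p,p))
All bound variables are already distinct, so no renaming is needed.
Extract every quantifier outward, since the variables are now distinct and don't occur free across branches:
  ∀s ∃n ∀p (H(s,s) ∨ H(n,n) ∨ ¬H(p,p))

∀s ∃n ∀p (H(s,s) ∨ H(n,n) ∨ ¬H(p,p))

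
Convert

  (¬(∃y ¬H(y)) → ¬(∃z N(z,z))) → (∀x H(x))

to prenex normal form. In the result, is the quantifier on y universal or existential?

universal

Eliminate → and ↔ using ¬ and ∨.
  ¬(¬¬(∃y ¬H(y)) ∨ ¬(∃z N(z,z))) ∨ (∀x H(x))
Move each ¬ inward, flipping quantifiers it crosses:
  (∀y H(y)) ∧ (∃z N(z,z)) ∨ (∀x H(x))
Pull the quantifiers to the front (each side's bound variable is not free in the other side):
  ∀y ∃z ∀x (H(y) ∧ N(z,z) ∨ H(x))
The quantifier ∃y sits under an odd number of negations (counting the antecedent side of each →), so it flips to ∀y.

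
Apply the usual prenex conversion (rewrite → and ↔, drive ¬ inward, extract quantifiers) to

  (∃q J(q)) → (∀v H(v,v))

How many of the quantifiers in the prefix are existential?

0

Eliminate → and ↔ using ¬ and ∨.
  ¬(∃q J(q)) ∨ (∀v H(v,v))
Drive negations inward (¬∀x A ≡ ∃x ¬A, ¬∃x A ≡ ∀x ¬A, De Morgan for ∧/∨):
  (∀q ¬J(q)) ∨ (∀v H(v,v))
All bound variables are already distinct, so no renaming is needed.
Pull the quantifiers to the front (each side's bound variable is not free in the other side):
  ∀q ∀v (¬J(q) ∨ H(v,v))
The prefix is ∀q ∀v: 2 universal, 0 existential.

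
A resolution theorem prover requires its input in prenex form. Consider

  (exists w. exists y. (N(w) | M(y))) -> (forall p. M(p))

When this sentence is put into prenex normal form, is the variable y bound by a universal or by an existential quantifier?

First replace A → B with ¬A ∨ B.
  ~(exists w. exists y. (N(w) | M(y))) | (forall p. M(p))
Push ¬ through the quantifiers and connectives to reach negation normal form:
  (forall w. forall y. (~N(w) & ~M(y))) | (forall p. M(p))
All bound variables are already distinct, so no renaming is needed.
Finally move all quantifiers to the prefix:
  forall w. forall y. forall p. (~N(w) & ~M(y) | M(p))
The quantifier exists y sits under an odd number of negations (counting the antecedent side of each →), so it flips to forall y.

universal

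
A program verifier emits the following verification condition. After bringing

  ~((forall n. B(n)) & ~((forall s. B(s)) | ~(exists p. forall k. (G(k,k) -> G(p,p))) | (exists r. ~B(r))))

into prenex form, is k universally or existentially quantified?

existential

First replace A → B with ¬A ∨ B.
  ~((forall n. B(n)) & ~((forall s. B(s)) | ~(exists p. forall k. (~G(k,k) | G(p,p))) | (exists r. ~B(r))))
Push ¬ through the quantifiers and connectives to reach negation normal form:
  (exists n. ~B(n)) | (forall s. B(s)) | (forall p. exists k. (G(k,k) & ~G(p,p))) | (exists r. ~B(r))
All bound variables are already distinct, so no renaming is needed.
Finally move all quantifiers to the prefix:
  exists n. forall s. forall p. exists k. exists r. (~B(n) | B(s) | G(k,k) & ~G(p,p) | ~B(r))
The quantifier forall k sits under an odd number of negations (counting the antecedent side of each →), so it flips to exists k.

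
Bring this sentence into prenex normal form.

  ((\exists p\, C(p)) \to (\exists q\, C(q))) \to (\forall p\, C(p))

Rewrite implications/biconditionals: A → B as ¬A ∨ B.
  \neg (\neg (\exists p\, C(p)) \lor (\exists q\, C(q))) \lor (\forall p\, C(p))
Drive negations inward (¬∀x A ≡ ∃x ¬A, ¬∃x A ≡ ∀x ¬A, De Morgan for ∧/∨):
  (\exists p\, C(p)) \land (\forall q\, \neg C(q)) \lor (\forall p\, C(p))
Standardize variables apart so no two quantifiers bind the same name: p↦y.
  (\exists p\, C(p)) \land (\forall q\, \neg C(q)) \lor (\forall y\, C(y))
Finally move all quantifiers to the prefix:
  \exists p\, \forall q\, \forall y\, (C(p) \land \neg C(q) \lor C(y))

\exists p\, \forall q\, \forall y\, (C(p) \land \neg C(q) \lor C(y))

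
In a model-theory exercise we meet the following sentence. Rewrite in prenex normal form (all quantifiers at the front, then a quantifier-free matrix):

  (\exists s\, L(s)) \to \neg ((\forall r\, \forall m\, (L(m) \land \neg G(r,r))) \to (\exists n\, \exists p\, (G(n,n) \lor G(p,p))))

Rewrite implications/biconditionals: A → B as ¬A ∨ B.
  \neg (\exists s\, L(s)) \lor \neg (\neg (\forall r\, \forall m\, (L(m) \land \neg G(r,r))) \lor (\exists n\, \exists p\, (G(n,n) \lor G(p,p))))
Move each ¬ inward, flipping quantifiers it crosses:
  (\forall s\, \neg L(s)) \lor (\forall r\, \forall m\, (L(m) \land \neg G(r,r))) \land (\forall n\, \forall p\, (\neg G(n,n) \land \neg G(p,p)))
All bound variables are already distinct, so no renaming is needed.
Finally move all quantifiers to the prefix:
  \forall s\, \forall r\, \forall m\, \forall n\, \forall p\, (\neg L(s) \lor L(m) \land \neg G(r,r) \land \neg G(n,n) \land \neg G(p,p))

\forall s\, \forall r\, \forall m\, \forall n\, \forall p\, (\neg L(s) \lor L(m) \land \neg G(r,r) \land \neg G(n,n) \land \neg G(p,p))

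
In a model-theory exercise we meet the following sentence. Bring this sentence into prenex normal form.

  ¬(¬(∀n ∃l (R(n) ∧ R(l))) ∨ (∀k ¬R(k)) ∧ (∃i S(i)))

∀n ∃l ∃k ∀i (R(n) ∧ R(l) ∧ (R(k) ∨ ¬S(i)))

Move each ¬ inward, flipping quantifiers it crosses:
  (∀n ∃l (R(n) ∧ R(l))) ∧ ((∃k R(k)) ∨ (∀i ¬S(i)))
All bound variables are already distinct, so no renaming is needed.
Extract every quantifier outward, since the variables are now distinct and don't occur free across branches:
  ∀n ∃l ∃k ∀i (R(n) ∧ R(l) ∧ (R(k) ∨ ¬S(i)))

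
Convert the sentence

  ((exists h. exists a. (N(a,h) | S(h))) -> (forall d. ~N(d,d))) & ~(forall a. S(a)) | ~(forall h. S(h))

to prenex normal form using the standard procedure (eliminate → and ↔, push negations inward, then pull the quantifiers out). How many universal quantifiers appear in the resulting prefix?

3

Rewrite implications/biconditionals: A → B as ¬A ∨ B.
  (~(exists h. exists a. (N(a,h) | S(h))) | (forall d. ~N(d,d))) & ~(forall a. S(a)) | ~(forall h. S(h))
Push ¬ through the quantifiers and connectives to reach negation normal form:
  ((forall h. forall a. (~N(a,h) & ~S(h))) | (forall d. ~N(d,d))) & (exists a. ~S(a)) | (exists h. ~S(h))
Standardize variables apart so no two quantifiers bind the same name: a↦v, h↦w.
  ((forall h. forall a. (~N(a,h) & ~S(h))) | (forall d. ~N(d,d))) & (exists v. ~S(v)) | (exists w. ~S(w))
Pull the quantifiers to the front (each side's bound variable is not free in the other side):
  forall h. forall a. forall d. exists v. exists w. ((~N(a,h) & ~S(h) | ~N(d,d)) & ~S(v) | ~S(w))
The prefix is forall h forall a forall d exists v exists w: 3 universal, 2 existential.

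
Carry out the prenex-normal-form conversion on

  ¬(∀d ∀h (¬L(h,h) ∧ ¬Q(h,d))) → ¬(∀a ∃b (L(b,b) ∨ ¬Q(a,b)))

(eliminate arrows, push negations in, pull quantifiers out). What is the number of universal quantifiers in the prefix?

3

First replace A → B with ¬A ∨ B.
  ¬¬(∀d ∀h (¬L(h,h) ∧ ¬Q(h,d))) ∨ ¬(∀a ∃b (L(b,b) ∨ ¬Q(a,b)))
Push ¬ through the quantifiers and connectives to reach negation normal form:
  (∀d ∀h (¬L(h,h) ∧ ¬Q(h,d))) ∨ (∃a ∀b (¬L(b,b) ∧ Q(a,b)))
All bound variables are already distinct, so no renaming is needed.
Finally move all quantifiers to the prefix:
  ∀d ∀h ∃a ∀b (¬L(h,h) ∧ ¬Q(h,d) ∨ ¬L(b,b) ∧ Q(a,b))
The prefix is ∀d ∀h ∃a ∀b: 3 universal, 1 existential.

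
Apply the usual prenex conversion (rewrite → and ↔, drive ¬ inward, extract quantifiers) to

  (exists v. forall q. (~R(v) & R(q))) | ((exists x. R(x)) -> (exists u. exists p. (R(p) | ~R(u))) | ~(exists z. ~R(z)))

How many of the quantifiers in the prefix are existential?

First replace A → B with ¬A ∨ B.
  (exists v. forall q. (~R(v) & R(q))) | ~(exists x. R(x)) | (exists u. exists p. (R(p) | ~R(u))) | ~(exists z. ~R(z))
Drive negations inward (¬∀x A ≡ ∃x ¬A, ¬∃x A ≡ ∀x ¬A, De Morgan for ∧/∨):
  (exists v. forall q. (~R(v) & R(q))) | (forall x. ~R(x)) | (exists u. exists p. (R(p) | ~R(u))) | (forall z. R(z))
All bound variables are already distinct, so no renaming is needed.
Pull the quantifiers to the front (each side's bound variable is not free in the other side):
  exists v. forall q. forall x. exists u. exists p. forall z. (~R(v) & R(q) | ~R(x) | R(p) | ~R(u) | R(z))
The prefix is exists v forall q forall x exists u exists p forall z: 3 universal, 3 existential.

3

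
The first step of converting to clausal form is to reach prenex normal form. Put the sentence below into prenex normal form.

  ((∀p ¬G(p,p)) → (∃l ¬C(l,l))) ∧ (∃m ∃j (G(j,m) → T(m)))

∃p ∃l ∃m ∃j ((G(p,p) ∨ ¬C(l,l)) ∧ (¬G(j,m) ∨ T(m)))

Eliminate → and ↔ using ¬ and ∨.
  (¬(∀p ¬G(p,p)) ∨ (∃l ¬C(l,l))) ∧ (∃m ∃j (¬G(j,m) ∨ T(m)))
Push ¬ through the quantifiers and connectives to reach negation normal form:
  ((∃p G(p,p)) ∨ (∃l ¬C(l,l))) ∧ (∃m ∃j (¬G(j,m) ∨ T(m)))
All bound variables are already distinct, so no renaming is needed.
Extract every quantifier outward, since the variables are now distinct and don't occur free across branches:
  ∃p ∃l ∃m ∃j ((G(p,p) ∨ ¬C(l,l)) ∧ (¬G(j,m) ∨ T(m)))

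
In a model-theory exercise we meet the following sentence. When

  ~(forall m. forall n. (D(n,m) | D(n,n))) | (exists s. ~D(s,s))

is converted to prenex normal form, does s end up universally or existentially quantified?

Move each ¬ inward, flipping quantifiers it crosses:
  (exists m. exists n. (~D(n,m) & ~D(n,n))) | (exists s. ~D(s,s))
All bound variables are already distinct, so no renaming is needed.
Pull the quantifiers to the front (each side's bound variable is not free in the other side):
  exists m. exists n. exists s. (~D(n,m) & ~D(n,n) | ~D(s,s))
The quantifier exists s sits under an even number of negations, so it remains existential.

existential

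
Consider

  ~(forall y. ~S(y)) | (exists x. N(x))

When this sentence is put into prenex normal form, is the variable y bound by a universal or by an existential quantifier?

Push ¬ through the quantifiers and connectives to reach negation normal form:
  (exists y. S(y)) | (exists x. N(x))
Finally move all quantifiers to the prefix:
  exists y. exists x. (S(y) | N(x))
The quantifier forall y sits under an odd number of negations, so it flips to exists y.

existential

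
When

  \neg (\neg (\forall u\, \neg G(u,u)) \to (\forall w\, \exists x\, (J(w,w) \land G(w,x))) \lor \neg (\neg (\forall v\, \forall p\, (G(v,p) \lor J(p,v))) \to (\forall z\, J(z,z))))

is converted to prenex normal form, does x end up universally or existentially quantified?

universal

First replace A → B with ¬A ∨ B.
  \neg (\neg \neg (\forall u\, \neg G(u,u)) \lor (\forall w\, \exists x\, (J(w,w) \land G(w,x))) \lor \neg (\neg \neg (\forall v\, \forall p\, (G(v,p) \lor J(p,v))) \lor (\forall z\, J(z,z))))
Drive negations inward (¬∀x A ≡ ∃x ¬A, ¬∃x A ≡ ∀x ¬A, De Morgan for ∧/∨):
  (\exists u\, G(u,u)) \land (\exists w\, \forall x\, (\neg J(w,w) \lor \neg G(w,x))) \land ((\forall v\, \forall p\, (G(v,p) \lor J(p,v))) \lor (\forall z\, J(z,z)))
All bound variables are already distinct, so no renaming is needed.
Finally move all quantifiers to the prefix:
  \exists u\, \exists w\, \forall x\, \forall v\, \forall p\, \forall z\, (G(u,u) \land (\neg J(w,w) \lor \neg G(w,x)) \land (G(v,p) \lor J(p,v) \lor J(z,z)))
The quantifier \exists x sits under an odd number of negations (counting the antecedent side of each →), so it flips to \forall x.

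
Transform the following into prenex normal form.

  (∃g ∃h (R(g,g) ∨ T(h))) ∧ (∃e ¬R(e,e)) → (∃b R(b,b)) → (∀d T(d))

∀g ∀h ∀e ∀b ∀d (¬R(g,g) ∧ ¬T(h) ∨ R(e,e) ∨ ¬R(b,b) ∨ T(d))

Eliminate → and ↔ using ¬ and ∨.
  ¬((∃g ∃h (R(g,g) ∨ T(h))) ∧ (∃e ¬R(e,e))) ∨ ¬(∃b R(b,b)) ∨ (∀d T(d))
Push ¬ through the quantifiers and connectives to reach negation normal form:
  (∀g ∀h (¬R(g,g) ∧ ¬T(h))) ∨ (∀e R(e,e)) ∨ (∀b ¬R(b,b)) ∨ (∀d T(d))
All bound variables are already distinct, so no renaming is needed.
Finally move all quantifiers to the prefix:
  ∀g ∀h ∀e ∀b ∀d (¬R(g,g) ∧ ¬T(h) ∨ R(e,e) ∨ ¬R(b,b) ∨ T(d))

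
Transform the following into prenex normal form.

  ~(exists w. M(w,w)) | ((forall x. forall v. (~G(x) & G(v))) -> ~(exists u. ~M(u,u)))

First replace A → B with ¬A ∨ B.
  ~(exists w. M(w,w)) | ~(forall x. forall v. (~G(x) & G(v))) | ~(exists u. ~M(u,u))
Move each ¬ inward, flipping quantifiers it crosses:
  (forall w. ~M(w,w)) | (exists x. exists v. (G(x) | ~G(v))) | (forall u. M(u,u))
Finally move all quantifiers to the prefix:
  forall w. exists x. exists v. forall u. (~M(w,w) | G(x) | ~G(v) | M(u,u))

forall w. exists x. exists v. forall u. (~M(w,w) | G(x) | ~G(v) | M(u,u))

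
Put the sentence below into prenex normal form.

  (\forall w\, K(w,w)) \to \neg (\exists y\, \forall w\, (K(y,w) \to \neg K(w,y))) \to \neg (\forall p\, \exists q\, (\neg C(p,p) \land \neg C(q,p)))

\exists w\, \exists y\, \forall a\, \exists p\, \forall q\, (\neg K(w,w) \lor \neg K(y,a) \lor \neg K(a,y) \lor C(p,p) \lor C(q,p))

First replace A → B with ¬A ∨ B.
  \neg (\forall w\, K(w,w)) \lor \neg \neg (\exists y\, \forall w\, (\neg K(y,w) \lor \neg K(w,y))) \lor \neg (\forall p\, \exists q\, (\neg C(p,p) \land \neg C(q,p)))
Move each ¬ inward, flipping quantifiers it crosses:
  (\exists w\, \neg K(w,w)) \lor (\exists y\, \forall w\, (\neg K(y,w) \lor \neg K(w,y))) \lor (\exists p\, \forall q\, (C(p,p) \lor C(q,p)))
Give each quantifier a distinct variable: w↦a.
  (\exists w\, \neg K(w,w)) \lor (\exists y\, \forall a\, (\neg K(y,a) \lor \neg K(a,y))) \lor (\exists p\, \forall q\, (C(p,p) \lor C(q,p)))
Extract every quantifier outward, since the variables are now distinct and don't occur free across branches:
  \exists w\, \exists y\, \forall a\, \exists p\, \forall q\, (\neg K(w,w) \lor \neg K(y,a) \lor \neg K(a,y) \lor C(p,p) \lor C(q,p))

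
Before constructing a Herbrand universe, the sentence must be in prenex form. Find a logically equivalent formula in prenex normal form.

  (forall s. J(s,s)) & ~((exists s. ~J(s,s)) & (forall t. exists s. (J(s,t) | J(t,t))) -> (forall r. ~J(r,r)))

First replace A → B with ¬A ∨ B.
  (forall s. J(s,s)) & ~(~((exists s. ~J(s,s)) & (forall t. exists s. (J(s,t) | J(t,t)))) | (forall r. ~J(r,r)))
Drive negations inward (¬∀x A ≡ ∃x ¬A, ¬∃x A ≡ ∀x ¬A, De Morgan for ∧/∨):
  (forall s. J(s,s)) & (exists s. ~J(s,s)) & (forall t. exists s. (J(s,t) | J(t,t))) & (exists r. J(r,r))
Rename bound variables to avoid capture: s↦y, s↦c.
  (forall s. J(s,s)) & (exists y. ~J(y,y)) & (forall t. exists c. (J(c,t) | J(t,t))) & (exists r. J(r,r))
Finally move all quantifiers to the prefix:
  forall s. exists y. forall t. exists c. exists r. (J(s,s) & ~J(y,y) & (J(c,t) | J(t,t)) & J(r,r))

forall s. exists y. forall t. exists c. exists r. (J(s,s) & ~J(y,y) & (J(c,t) | J(t,t)) & J(r,r))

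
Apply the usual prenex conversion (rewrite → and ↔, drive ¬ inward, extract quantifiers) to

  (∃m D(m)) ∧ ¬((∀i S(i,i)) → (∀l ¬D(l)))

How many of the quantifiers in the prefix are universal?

1

Rewrite implications/biconditionals: A → B as ¬A ∨ B.
  (∃m D(m)) ∧ ¬(¬(∀i S(i,i)) ∨ (∀l ¬D(l)))
Move each ¬ inward, flipping quantifiers it crosses:
  (∃m D(m)) ∧ (∀i S(i,i)) ∧ (∃l D(l))
All bound variables are already distinct, so no renaming is needed.
Pull the quantifiers to the front (each side's bound variable is not free in the other side):
  ∃m ∀i ∃l (D(m) ∧ S(i,i) ∧ D(l))
The prefix is ∃m ∀i ∃l: 1 universal, 2 existential.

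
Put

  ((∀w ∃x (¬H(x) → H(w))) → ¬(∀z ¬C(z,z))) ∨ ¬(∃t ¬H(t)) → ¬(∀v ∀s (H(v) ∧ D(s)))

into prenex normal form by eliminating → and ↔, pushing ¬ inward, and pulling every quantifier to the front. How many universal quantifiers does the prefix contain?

Eliminate → and ↔ using ¬ and ∨.
  ¬(¬(∀w ∃x (¬¬H(x) ∨ H(w))) ∨ ¬(∀z ¬C(z,z)) ∨ ¬(∃t ¬H(t))) ∨ ¬(∀v ∀s (H(v) ∧ D(s)))
Drive negations inward (¬∀x A ≡ ∃x ¬A, ¬∃x A ≡ ∀x ¬A, De Morgan for ∧/∨):
  (∀w ∃x (H(x) ∨ H(w))) ∧ (∀z ¬C(z,z)) ∧ (∃t ¬H(t)) ∨ (∃v ∃s (¬H(v) ∨ ¬D(s)))
Finally move all quantifiers to the prefix:
  ∀w ∃x ∀z ∃t ∃v ∃s ((H(x) ∨ H(w)) ∧ ¬C(z,z) ∧ ¬H(t) ∨ ¬H(v) ∨ ¬D(s))
The prefix is ∀w ∃x ∀z ∃t ∃v ∃s: 2 universal, 4 existential.

2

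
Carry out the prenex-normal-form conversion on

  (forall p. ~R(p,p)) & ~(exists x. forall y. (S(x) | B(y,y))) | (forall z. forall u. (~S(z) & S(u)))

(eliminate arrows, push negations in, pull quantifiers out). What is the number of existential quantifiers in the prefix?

Push ¬ through the quantifiers and connectives to reach negation normal form:
  (forall p. ~R(p,p)) & (forall x. exists y. (~S(x) & ~B(y,y))) | (forall z. forall u. (~S(z) & S(u)))
All bound variables are already distinct, so no renaming is needed.
Extract every quantifier outward, since the variables are now distinct and don't occur free across branches:
  forall p. forall x. exists y. forall z. forall u. (~R(p,p) & ~S(x) & ~B(y,y) | ~S(z) & S(u))
The prefix is forall p forall x exists y forall z forall u: 4 universal, 1 existential.

1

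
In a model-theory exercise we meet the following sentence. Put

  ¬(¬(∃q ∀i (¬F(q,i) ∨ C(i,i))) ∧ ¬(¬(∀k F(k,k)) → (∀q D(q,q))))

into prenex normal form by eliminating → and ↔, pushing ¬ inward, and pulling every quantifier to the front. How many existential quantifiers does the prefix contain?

Eliminate → and ↔ using ¬ and ∨.
  ¬(¬(∃q ∀i (¬F(q,i) ∨ C(i,i))) ∧ ¬(¬¬(∀k F(k,k)) ∨ (∀q D(q,q))))
Drive negations inward (¬∀x A ≡ ∃x ¬A, ¬∃x A ≡ ∀x ¬A, De Morgan for ∧/∨):
  (∃q ∀i (¬F(q,i) ∨ C(i,i))) ∨ (∀k F(k,k)) ∨ (∀q D(q,q))
Rename bound variables to avoid capture: q↦b.
  (∃q ∀i (¬F(q,i) ∨ C(i,i))) ∨ (∀k F(k,k)) ∨ (∀b D(b,b))
Pull the quantifiers to the front (each side's bound variable is not free in the other side):
  ∃q ∀i ∀k ∀b (¬F(q,i) ∨ C(i,i) ∨ F(k,k) ∨ D(b,b))
The prefix is ∃q ∀i ∀k ∀b: 3 universal, 1 existential.

1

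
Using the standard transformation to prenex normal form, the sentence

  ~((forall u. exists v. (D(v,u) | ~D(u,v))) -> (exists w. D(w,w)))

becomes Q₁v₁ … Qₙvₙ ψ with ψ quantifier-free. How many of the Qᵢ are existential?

Eliminate → and ↔ using ¬ and ∨.
  ~(~(forall u. exists v. (D(v,u) | ~D(u,v))) | (exists w. D(w,w)))
Move each ¬ inward, flipping quantifiers it crosses:
  (forall u. exists v. (D(v,u) | ~D(u,v))) & (forall w. ~D(w,w))
All bound variables are already distinct, so no renaming is needed.
Extract every quantifier outward, since the variables are now distinct and don't occur free across branches:
  forall u. exists v. forall w. ((D(v,u) | ~D(u,v)) & ~D(w,w))
The prefix is forall u exists v forall w: 2 universal, 1 existential.

1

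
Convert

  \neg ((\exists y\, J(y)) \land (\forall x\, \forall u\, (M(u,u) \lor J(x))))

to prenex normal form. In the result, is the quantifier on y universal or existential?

universal

Drive negations inward (¬∀x A ≡ ∃x ¬A, ¬∃x A ≡ ∀x ¬A, De Morgan for ∧/∨):
  (\forall y\, \neg J(y)) \lor (\exists x\, \exists u\, (\neg M(u,u) \land \neg J(x)))
All bound variables are already distinct, so no renaming is needed.
Pull the quantifiers to the front (each side's bound variable is not free in the other side):
  \forall y\, \exists x\, \exists u\, (\neg J(y) \lor \neg M(u,u) \land \neg J(x))
The quantifier \exists y sits under an odd number of negations, so it flips to \forall y.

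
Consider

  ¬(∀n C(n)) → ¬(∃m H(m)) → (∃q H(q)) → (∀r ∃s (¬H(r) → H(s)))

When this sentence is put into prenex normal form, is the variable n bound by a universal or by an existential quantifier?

universal

Eliminate → and ↔ using ¬ and ∨.
  ¬¬(∀n C(n)) ∨ ¬¬(∃m H(m)) ∨ ¬(∃q H(q)) ∨ (∀r ∃s (¬¬H(r) ∨ H(s)))
Drive negations inward (¬∀x A ≡ ∃x ¬A, ¬∃x A ≡ ∀x ¬A, De Morgan for ∧/∨):
  (∀n C(n)) ∨ (∃m H(m)) ∨ (∀q ¬H(q)) ∨ (∀r ∃s (H(r) ∨ H(s)))
Extract every quantifier outward, since the variables are now distinct and don't occur free across branches:
  ∀n ∃m ∀q ∀r ∃s (C(n) ∨ H(m) ∨ ¬H(q) ∨ H(r) ∨ H(s))
The quantifier ∀n sits under an even number of negations (counting the antecedent side of each →), so it remains universal.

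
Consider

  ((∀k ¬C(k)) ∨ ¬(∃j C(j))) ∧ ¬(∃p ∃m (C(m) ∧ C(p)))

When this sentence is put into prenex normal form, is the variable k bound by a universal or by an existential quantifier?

Drive negations inward (¬∀x A ≡ ∃x ¬A, ¬∃x A ≡ ∀x ¬A, De Morgan for ∧/∨):
  ((∀k ¬C(k)) ∨ (∀j ¬C(j))) ∧ (∀p ∀m (¬C(m) ∨ ¬C(p)))
Extract every quantifier outward, since the variables are now distinct and don't occur free across branches:
  ∀k ∀j ∀p ∀m ((¬C(k) ∨ ¬C(j)) ∧ (¬C(m) ∨ ¬C(p)))
The quantifier ∀k sits under an even number of negations, so it remains universal.

universal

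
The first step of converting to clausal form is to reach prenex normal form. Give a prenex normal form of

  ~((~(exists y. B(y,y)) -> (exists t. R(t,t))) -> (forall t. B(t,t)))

First replace A → B with ¬A ∨ B.
  ~(~(~~(exists y. B(y,y)) | (exists t. R(t,t))) | (forall t. B(t,t)))
Drive negations inward (¬∀x A ≡ ∃x ¬A, ¬∃x A ≡ ∀x ¬A, De Morgan for ∧/∨):
  ((exists y. B(y,y)) | (exists t. R(t,t))) & (exists t. ~B(t,t))
Give each quantifier a distinct variable: t↦y1.
  ((exists y. B(y,y)) | (exists t. R(t,t))) & (exists y1. ~B(y1,y1))
Pull the quantifiers to the front (each side's bound variable is not free in the other side):
  exists y. exists t. exists y1. ((B(y,y) | R(t,t)) & ~B(y1,y1))

exists y. exists t. exists y1. ((B(y,y) | R(t,t)) & ~B(y1,y1))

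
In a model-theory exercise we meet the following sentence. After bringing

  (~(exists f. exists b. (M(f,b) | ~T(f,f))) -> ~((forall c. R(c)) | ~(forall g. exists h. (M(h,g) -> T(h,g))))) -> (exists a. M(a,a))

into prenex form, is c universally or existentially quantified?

universal

Eliminate → and ↔ using ¬ and ∨.
  ~(~~(exists f. exists b. (M(f,b) | ~T(f,f))) | ~((forall c. R(c)) | ~(forall g. exists h. (~M(h,g) | T(h,g))))) | (exists a. M(a,a))
Drive negations inward (¬∀x A ≡ ∃x ¬A, ¬∃x A ≡ ∀x ¬A, De Morgan for ∧/∨):
  (forall f. forall b. (~M(f,b) & T(f,f))) & ((forall c. R(c)) | (exists g. forall h. (M(h,g) & ~T(h,g)))) | (exists a. M(a,a))
All bound variables are already distinct, so no renaming is needed.
Finally move all quantifiers to the prefix:
  forall f. forall b. forall c. exists g. forall h. exists a. (~M(f,b) & T(f,f) & (R(c) | M(h,g) & ~T(h,g)) | M(a,a))
The quantifier forall c sits under an even number of negations (counting the antecedent side of each →), so it remains universal.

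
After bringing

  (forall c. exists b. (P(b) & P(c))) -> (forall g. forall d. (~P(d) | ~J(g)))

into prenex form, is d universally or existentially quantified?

First replace A → B with ¬A ∨ B.
  ~(forall c. exists b. (P(b) & P(c))) | (forall g. forall d. (~P(d) | ~J(g)))
Drive negations inward (¬∀x A ≡ ∃x ¬A, ¬∃x A ≡ ∀x ¬A, De Morgan for ∧/∨):
  (exists c. forall b. (~P(b) | ~P(c))) | (forall g. forall d. (~P(d) | ~J(g)))
All bound variables are already distinct, so no renaming is needed.
Finally move all quantifiers to the prefix:
  exists c. forall b. forall g. forall d. (~P(b) | ~P(c) | ~P(d) | ~J(g))
The quantifier forall d sits under an even number of negations (counting the antecedent side of each →), so it remains universal.

universal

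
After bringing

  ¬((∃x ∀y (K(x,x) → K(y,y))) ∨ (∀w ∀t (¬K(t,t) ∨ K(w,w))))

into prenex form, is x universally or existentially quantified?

universal

First replace A → B with ¬A ∨ B.
  ¬((∃x ∀y (¬K(x,x) ∨ K(y,y))) ∨ (∀w ∀t (¬K(t,t) ∨ K(w,w))))
Drive negations inward (¬∀x A ≡ ∃x ¬A, ¬∃x A ≡ ∀x ¬A, De Morgan for ∧/∨):
  (∀x ∃y (K(x,x) ∧ ¬K(y,y))) ∧ (∃w ∃t (K(t,t) ∧ ¬K(w,w)))
All bound variables are already distinct, so no renaming is needed.
Extract every quantifier outward, since the variables are now distinct and don't occur free across branches:
  ∀x ∃y ∃w ∃t (K(x,x) ∧ ¬K(y,y) ∧ K(t,t) ∧ ¬K(w,w))
The quantifier ∃x sits under an odd number of negations (counting the antecedent side of each →), so it flips to ∀x.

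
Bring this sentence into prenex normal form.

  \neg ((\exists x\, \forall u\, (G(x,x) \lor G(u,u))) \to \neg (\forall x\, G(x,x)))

\exists x\, \forall u\, \forall x1\, ((G(x,x) \lor G(u,u)) \land G(x1,x1))

Rewrite implications/biconditionals: A → B as ¬A ∨ B.
  \neg (\neg (\exists x\, \forall u\, (G(x,x) \lor G(u,u))) \lor \neg (\forall x\, G(x,x)))
Move each ¬ inward, flipping quantifiers it crosses:
  (\exists x\, \forall u\, (G(x,x) \lor G(u,u))) \land (\forall x\, G(x,x))
Give each quantifier a distinct variable: x↦x1.
  (\exists x\, \forall u\, (G(x,x) \lor G(u,u))) \land (\forall x1\, G(x1,x1))
Pull the quantifiers to the front (each side's bound variable is not free in the other side):
  \exists x\, \forall u\, \forall x1\, ((G(x,x) \lor G(u,u)) \land G(x1,x1))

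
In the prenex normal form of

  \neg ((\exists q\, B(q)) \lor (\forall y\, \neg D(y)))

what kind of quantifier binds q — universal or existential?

Move each ¬ inward, flipping quantifiers it crosses:
  (\forall q\, \neg B(q)) \land (\exists y\, D(y))
Finally move all quantifiers to the prefix:
  \forall q\, \exists y\, (\neg B(q) \land D(y))
The quantifier \exists q sits under an odd number of negations, so it flips to \forall q.

universal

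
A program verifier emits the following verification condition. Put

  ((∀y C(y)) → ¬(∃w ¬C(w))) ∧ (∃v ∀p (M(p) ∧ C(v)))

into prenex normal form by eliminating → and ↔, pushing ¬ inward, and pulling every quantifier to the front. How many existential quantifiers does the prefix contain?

2

Eliminate → and ↔ using ¬ and ∨.
  (¬(∀y C(y)) ∨ ¬(∃w ¬C(w))) ∧ (∃v ∀p (M(p) ∧ C(v)))
Move each ¬ inward, flipping quantifiers it crosses:
  ((∃y ¬C(y)) ∨ (∀w C(w))) ∧ (∃v ∀p (M(p) ∧ C(v)))
Finally move all quantifiers to the prefix:
  ∃y ∀w ∃v ∀p ((¬C(y) ∨ C(w)) ∧ M(p) ∧ C(v))
The prefix is ∃y ∀w ∃v ∀p: 2 universal, 2 existential.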